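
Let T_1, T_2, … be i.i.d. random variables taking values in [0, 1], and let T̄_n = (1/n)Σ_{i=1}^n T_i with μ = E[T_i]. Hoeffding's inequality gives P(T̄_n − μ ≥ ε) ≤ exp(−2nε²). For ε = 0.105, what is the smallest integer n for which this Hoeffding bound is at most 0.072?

120

Require exp(−2nε²) ≤ 0.072, i.e. 2nε² ≥ ln(1/0.072) = 2.631089.
So n ≥ 2.631089 / (2·0.105²) = 119.324.
The smallest integer n is 120.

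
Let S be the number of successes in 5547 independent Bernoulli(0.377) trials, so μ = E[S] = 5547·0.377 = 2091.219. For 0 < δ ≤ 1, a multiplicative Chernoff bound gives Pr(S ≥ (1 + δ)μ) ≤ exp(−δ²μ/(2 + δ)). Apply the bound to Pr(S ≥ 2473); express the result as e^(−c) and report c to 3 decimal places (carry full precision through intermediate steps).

31.935

Write 2473 = (1 + δ)μ, so δ = 2473/2091.219 − 1 = 0.1825639…
Then the exponent is δ²μ/(2 + δ) = (2473 − μ)² / (μ·(2 + δ)) = 31.934649.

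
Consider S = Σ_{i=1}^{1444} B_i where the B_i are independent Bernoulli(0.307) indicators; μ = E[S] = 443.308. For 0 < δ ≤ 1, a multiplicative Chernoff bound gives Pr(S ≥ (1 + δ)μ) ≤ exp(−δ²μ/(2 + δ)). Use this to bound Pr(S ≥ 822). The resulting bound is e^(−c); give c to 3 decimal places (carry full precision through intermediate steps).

Write 822 = (1 + δ)μ, so δ = 822/443.308 − 1 = 0.8542413…
Then the exponent is δ²μ/(2 + δ) = (822 − μ)² / (μ·(2 + δ)) = 113.338121.

113.338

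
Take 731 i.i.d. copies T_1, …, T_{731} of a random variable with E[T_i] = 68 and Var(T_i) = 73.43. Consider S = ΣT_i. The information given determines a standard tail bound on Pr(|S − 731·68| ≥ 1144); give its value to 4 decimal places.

0.0410

With mean and variance of each term known, Chebyshev's inequality bounds the deviation of the sum (or sample mean).
Var(S) = n·Var(T_i) = 731·73.43 = 53677.33.
Chebyshev: Pr(|S − 731·68| ≥ 1144) ≤ Var(S)/1144² = 53677.33/1308736 = 0.0410.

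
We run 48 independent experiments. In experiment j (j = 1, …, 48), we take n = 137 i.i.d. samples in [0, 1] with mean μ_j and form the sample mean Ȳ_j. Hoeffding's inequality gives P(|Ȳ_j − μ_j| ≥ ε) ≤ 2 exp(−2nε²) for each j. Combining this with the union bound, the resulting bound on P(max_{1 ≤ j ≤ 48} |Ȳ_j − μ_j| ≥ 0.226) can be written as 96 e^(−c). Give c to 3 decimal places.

13.995

Union bound over the 48 events: P(max_{1 ≤ j ≤ 48} |Ȳ_j − μ_j| ≥ 0.226) ≤ 48·2·exp(−2nε²) = 96 exp(−2·137·0.226²).
So c = 2·137·0.226² = 13.9948.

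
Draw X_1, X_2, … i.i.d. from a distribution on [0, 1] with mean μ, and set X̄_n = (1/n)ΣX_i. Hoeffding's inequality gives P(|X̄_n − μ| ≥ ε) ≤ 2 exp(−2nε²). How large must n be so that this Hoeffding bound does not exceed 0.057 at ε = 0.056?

568

Require 2·exp(−2nε²) ≤ 0.057, i.e. 2nε² ≥ ln(2/0.057) = 3.557851.
So n ≥ 3.557851 / (2·0.056²) = 567.259.
The smallest integer n is 568.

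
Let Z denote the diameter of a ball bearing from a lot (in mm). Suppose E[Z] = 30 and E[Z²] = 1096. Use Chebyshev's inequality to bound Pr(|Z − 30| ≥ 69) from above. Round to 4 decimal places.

Var(Z) = E[Z²] − (E[Z])² = 1096 − 900 = 196.
Chebyshev's inequality: Pr(|Z − μ| ≥ t) ≤ Var(Z)/t² = 196/4761 = 0.0412.

0.0412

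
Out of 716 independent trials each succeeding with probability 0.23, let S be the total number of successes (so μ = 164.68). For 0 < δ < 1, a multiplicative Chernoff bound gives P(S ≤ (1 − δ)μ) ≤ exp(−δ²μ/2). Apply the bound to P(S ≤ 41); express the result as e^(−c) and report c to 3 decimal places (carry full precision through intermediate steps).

46.444

Write 41 = (1 − δ)μ, so δ = 1 − 41/164.68 = 0.7510323…
Then the exponent is δ²μ/2 = (μ − 41)²/(2μ) = 46.443838.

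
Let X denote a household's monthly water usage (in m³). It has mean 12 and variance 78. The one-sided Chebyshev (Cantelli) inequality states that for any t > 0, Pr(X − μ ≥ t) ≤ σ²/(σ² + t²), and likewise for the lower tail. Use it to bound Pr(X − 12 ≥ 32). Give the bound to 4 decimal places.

Here σ² = 78 and t = 32, so σ² + t² = 1102.
Cantelli's bound: 78/1102 = 0.0708.

0.0708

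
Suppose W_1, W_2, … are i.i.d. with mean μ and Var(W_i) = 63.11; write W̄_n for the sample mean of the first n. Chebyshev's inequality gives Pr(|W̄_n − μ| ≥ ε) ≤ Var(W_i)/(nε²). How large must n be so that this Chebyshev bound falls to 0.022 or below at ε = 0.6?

7969

Require 63.11/(n·0.6²) ≤ 0.022, i.e. n ≥ 63.11/(0.022·0.6²) = 7968.434.
The smallest integer n is 7969.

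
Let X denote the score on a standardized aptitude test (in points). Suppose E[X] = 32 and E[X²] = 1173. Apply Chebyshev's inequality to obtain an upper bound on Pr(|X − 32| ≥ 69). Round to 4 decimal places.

0.0313

Var(X) = E[X²] − (E[X])² = 1173 − 1024 = 149.
Chebyshev's inequality: Pr(|X − μ| ≥ t) ≤ Var(X)/t² = 149/4761 = 0.0313.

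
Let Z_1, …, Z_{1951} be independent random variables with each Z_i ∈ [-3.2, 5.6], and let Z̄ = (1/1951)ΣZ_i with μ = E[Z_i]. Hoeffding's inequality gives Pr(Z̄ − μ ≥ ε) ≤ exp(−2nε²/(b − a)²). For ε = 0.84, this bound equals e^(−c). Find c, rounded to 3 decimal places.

c = 2nε²/(b − a)² = 2·1951·0.84² / 8.8² = 35.5533.

35.553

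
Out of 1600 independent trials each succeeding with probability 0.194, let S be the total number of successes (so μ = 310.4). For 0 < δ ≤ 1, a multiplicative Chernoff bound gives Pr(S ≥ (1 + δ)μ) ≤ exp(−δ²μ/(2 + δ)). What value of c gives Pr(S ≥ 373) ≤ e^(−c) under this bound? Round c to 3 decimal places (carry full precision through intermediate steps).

5.734

Write 373 = (1 + δ)μ, so δ = 373/310.4 − 1 = 0.2016753…
Then the exponent is δ²μ/(2 + δ) = (373 − μ)² / (μ·(2 + δ)) = 5.734211.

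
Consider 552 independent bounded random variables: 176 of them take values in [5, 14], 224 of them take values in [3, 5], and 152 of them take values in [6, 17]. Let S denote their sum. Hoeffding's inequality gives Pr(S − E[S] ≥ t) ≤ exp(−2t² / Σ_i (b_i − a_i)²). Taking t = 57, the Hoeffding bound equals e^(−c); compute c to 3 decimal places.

0.194

Σ(b_i − a_i)² = 176·9² + 224·2² + 152·11² = 33544.
c = 2t² / 33544 = 2·57² / 33544 = 0.1937.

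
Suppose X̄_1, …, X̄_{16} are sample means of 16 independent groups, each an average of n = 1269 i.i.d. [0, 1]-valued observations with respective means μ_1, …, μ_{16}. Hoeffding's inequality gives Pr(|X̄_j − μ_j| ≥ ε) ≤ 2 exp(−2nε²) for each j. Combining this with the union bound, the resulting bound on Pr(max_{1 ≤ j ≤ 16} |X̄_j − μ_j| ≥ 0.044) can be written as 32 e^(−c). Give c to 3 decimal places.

4.914

Union bound over the 16 events: Pr(max_{1 ≤ j ≤ 16} |X̄_j − μ_j| ≥ 0.044) ≤ 16·2·exp(−2nε²) = 32 exp(−2·1269·0.044²).
So c = 2·1269·0.044² = 4.9136.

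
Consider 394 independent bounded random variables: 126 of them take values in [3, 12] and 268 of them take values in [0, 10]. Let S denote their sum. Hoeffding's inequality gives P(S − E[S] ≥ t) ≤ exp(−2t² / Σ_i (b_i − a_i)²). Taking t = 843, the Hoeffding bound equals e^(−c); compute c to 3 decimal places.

Σ(b_i − a_i)² = 126·9² + 268·10² = 37006.
c = 2t² / 37006 = 2·843² / 37006 = 38.4072.

38.407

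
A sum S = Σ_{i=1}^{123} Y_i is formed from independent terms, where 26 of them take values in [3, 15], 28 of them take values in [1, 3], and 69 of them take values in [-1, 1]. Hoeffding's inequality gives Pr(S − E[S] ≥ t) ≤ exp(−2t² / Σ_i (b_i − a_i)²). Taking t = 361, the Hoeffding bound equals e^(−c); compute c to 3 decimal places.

Σ(b_i − a_i)² = 26·12² + 28·2² + 69·2² = 4132.
c = 2t² / 4132 = 2·361² / 4132 = 63.0789.

63.079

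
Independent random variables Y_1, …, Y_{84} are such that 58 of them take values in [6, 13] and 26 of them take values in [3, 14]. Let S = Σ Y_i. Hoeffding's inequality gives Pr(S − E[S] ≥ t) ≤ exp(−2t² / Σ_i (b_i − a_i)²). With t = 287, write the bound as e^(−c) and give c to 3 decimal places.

Σ(b_i − a_i)² = 58·7² + 26·11² = 5988.
c = 2t² / 5988 = 2·287² / 5988 = 27.5114.

27.511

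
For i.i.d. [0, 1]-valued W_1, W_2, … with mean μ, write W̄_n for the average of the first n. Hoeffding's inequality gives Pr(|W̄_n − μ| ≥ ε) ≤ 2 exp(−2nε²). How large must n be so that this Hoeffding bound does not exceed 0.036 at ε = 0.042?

Require 2·exp(−2nε²) ≤ 0.036, i.e. 2nε² ≥ ln(2/0.036) = 4.017384.
So n ≥ 4.017384 / (2·0.042²) = 1138.714.
The smallest integer n is 1139.

1139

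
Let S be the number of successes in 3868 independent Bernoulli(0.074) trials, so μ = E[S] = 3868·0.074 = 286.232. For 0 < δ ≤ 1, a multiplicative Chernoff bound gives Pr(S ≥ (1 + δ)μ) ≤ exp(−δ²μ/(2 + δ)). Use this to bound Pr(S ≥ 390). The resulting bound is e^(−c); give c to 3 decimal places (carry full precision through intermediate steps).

15.923

Write 390 = (1 + δ)μ, so δ = 390/286.232 − 1 = 0.3625311…
Then the exponent is δ²μ/(2 + δ) = (390 − μ)² / (μ·(2 + δ)) = 15.923230.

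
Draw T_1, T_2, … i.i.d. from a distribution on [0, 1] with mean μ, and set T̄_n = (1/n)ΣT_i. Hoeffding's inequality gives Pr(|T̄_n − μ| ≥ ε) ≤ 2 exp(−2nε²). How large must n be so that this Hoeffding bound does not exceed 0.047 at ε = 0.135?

103

Require 2·exp(−2nε²) ≤ 0.047, i.e. 2nε² ≥ ln(2/0.047) = 3.750755.
So n ≥ 3.750755 / (2·0.135²) = 102.901.
The smallest integer n is 103.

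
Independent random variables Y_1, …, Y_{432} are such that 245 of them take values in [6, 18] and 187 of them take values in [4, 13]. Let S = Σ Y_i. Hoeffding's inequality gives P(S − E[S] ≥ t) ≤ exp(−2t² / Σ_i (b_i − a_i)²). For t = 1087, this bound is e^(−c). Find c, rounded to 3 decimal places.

46.863

Σ(b_i − a_i)² = 245·12² + 187·9² = 50427.
c = 2t² / 50427 = 2·1087² / 50427 = 46.8626.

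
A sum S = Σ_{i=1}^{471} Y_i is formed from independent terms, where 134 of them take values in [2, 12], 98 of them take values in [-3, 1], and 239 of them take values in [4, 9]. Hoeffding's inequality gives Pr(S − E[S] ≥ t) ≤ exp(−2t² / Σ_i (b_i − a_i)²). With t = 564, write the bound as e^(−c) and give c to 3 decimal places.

Σ(b_i − a_i)² = 134·10² + 98·4² + 239·5² = 20943.
c = 2t² / 20943 = 2·564² / 20943 = 30.3773.

30.377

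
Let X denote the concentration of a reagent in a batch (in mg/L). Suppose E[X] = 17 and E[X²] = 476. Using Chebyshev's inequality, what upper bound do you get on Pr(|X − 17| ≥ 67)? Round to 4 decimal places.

0.0417

Var(X) = E[X²] − (E[X])² = 476 − 289 = 187.
Chebyshev's inequality: Pr(|X − μ| ≥ t) ≤ Var(X)/t² = 187/4489 = 0.0417.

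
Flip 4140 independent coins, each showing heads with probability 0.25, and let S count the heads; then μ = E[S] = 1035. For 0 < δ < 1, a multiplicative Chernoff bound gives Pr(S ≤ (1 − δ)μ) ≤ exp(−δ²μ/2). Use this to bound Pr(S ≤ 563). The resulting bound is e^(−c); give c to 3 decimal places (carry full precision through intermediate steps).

Write 563 = (1 − δ)μ, so δ = 1 − 563/1035 = 0.4560386…
Then the exponent is δ²μ/2 = (μ − 563)²/(2μ) = 107.625121.

107.625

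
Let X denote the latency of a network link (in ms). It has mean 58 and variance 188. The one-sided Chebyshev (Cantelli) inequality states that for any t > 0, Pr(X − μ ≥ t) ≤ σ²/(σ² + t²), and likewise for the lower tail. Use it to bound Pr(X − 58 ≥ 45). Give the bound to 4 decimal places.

Here σ² = 188 and t = 45, so σ² + t² = 2213.
Cantelli's bound: 188/2213 = 0.0850.

0.0850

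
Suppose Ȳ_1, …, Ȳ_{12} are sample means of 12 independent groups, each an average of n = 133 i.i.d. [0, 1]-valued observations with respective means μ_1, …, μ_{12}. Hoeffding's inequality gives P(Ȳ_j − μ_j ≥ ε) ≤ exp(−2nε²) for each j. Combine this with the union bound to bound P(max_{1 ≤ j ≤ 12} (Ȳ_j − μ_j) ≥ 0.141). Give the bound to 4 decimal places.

0.0606

Per-experiment Hoeffding bound: exp(−2·133·0.141²) = exp(−5.28835) = 0.0050501.
Union bound over 12 events: 12·0.0050501 = 0.06060.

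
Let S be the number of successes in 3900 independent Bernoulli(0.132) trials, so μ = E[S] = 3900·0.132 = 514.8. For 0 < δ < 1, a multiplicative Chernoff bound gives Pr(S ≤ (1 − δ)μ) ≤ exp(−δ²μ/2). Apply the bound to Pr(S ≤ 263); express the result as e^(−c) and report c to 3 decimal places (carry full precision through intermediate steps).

Write 263 = (1 − δ)μ, so δ = 1 − 263/514.8 = 0.489122…
Then the exponent is δ²μ/2 = (μ − 263)²/(2μ) = 61.580458.

61.580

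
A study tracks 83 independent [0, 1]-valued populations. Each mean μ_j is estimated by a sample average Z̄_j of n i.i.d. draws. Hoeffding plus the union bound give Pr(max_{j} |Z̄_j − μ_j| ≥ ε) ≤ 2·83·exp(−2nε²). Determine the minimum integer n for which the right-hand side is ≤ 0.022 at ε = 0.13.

265

Need 2·83·exp(−2nε²) ≤ 0.022, i.e. exp(−2nε²) ≤ 0.022/166.
So 2nε² ≥ ln(166/0.022) = 8.928701.
Hence n ≥ 8.928701/(2·0.13²) = 264.163.
The smallest integer n is 265.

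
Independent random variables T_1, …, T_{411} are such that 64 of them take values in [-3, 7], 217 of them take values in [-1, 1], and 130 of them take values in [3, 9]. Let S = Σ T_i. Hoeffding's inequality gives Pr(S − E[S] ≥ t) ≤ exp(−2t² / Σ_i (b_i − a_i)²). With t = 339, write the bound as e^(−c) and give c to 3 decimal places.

Σ(b_i − a_i)² = 64·10² + 217·2² + 130·6² = 11948.
c = 2t² / 11948 = 2·339² / 11948 = 19.2369.

19.237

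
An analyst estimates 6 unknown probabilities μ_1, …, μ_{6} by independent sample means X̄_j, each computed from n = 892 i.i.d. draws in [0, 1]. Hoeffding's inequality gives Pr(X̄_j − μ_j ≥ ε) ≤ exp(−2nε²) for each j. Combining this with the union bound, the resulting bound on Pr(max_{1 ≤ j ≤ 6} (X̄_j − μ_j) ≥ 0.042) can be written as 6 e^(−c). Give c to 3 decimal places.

Union bound over the 6 events: Pr(max_{1 ≤ j ≤ 6} (X̄_j − μ_j) ≥ 0.042) ≤ 6·exp(−2nε²) = 6 exp(−2·892·0.042²).
So c = 2·892·0.042² = 3.1470.

3.147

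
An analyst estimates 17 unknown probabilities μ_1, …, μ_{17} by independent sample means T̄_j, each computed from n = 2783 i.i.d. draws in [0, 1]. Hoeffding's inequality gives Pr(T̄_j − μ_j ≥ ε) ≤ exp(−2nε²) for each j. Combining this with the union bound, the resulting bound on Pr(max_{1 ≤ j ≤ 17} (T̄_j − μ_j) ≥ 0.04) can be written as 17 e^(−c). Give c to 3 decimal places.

Union bound over the 17 events: Pr(max_{1 ≤ j ≤ 17} (T̄_j − μ_j) ≥ 0.04) ≤ 17·exp(−2nε²) = 17 exp(−2·2783·0.04²).
So c = 2·2783·0.04² = 8.9056.

8.906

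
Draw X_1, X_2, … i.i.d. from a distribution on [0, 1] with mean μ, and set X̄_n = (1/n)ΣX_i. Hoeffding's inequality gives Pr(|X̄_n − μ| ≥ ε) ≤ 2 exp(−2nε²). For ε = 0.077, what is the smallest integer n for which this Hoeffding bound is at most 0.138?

226

Require 2·exp(−2nε²) ≤ 0.138, i.e. 2nε² ≥ ln(2/0.138) = 2.673649.
So n ≥ 2.673649 / (2·0.077²) = 225.472.
The smallest integer n is 226.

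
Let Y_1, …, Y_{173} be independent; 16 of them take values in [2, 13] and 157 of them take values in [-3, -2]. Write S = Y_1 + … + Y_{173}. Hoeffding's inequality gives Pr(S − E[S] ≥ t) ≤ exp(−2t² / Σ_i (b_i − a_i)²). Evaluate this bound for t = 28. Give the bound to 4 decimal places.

0.4728

Σ(b_i − a_i)² = 16·11² + 157·1² = 2093.
Exponent = 2·28² / 2093 = 0.74916.
Bound = exp(−0.74916) = 0.47276.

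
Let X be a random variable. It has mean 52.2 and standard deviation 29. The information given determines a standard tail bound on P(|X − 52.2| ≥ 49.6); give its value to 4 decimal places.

Mean and variance are known, so Chebyshev's inequality applies.
Chebyshev: P(|X − μ| ≥ t) ≤ Var(X)/t².
Var(X) = σ² = 29² = 841.
Bound = 841 / 2460.16 = 0.3418.

0.3418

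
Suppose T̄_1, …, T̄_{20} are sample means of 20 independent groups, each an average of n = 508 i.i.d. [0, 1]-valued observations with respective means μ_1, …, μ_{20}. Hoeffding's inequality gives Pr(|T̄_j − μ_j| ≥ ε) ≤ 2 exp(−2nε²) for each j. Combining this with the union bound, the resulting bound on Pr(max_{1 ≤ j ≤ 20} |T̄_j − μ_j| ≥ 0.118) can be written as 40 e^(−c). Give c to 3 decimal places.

Union bound over the 20 events: Pr(max_{1 ≤ j ≤ 20} |T̄_j − μ_j| ≥ 0.118) ≤ 20·2·exp(−2nε²) = 40 exp(−2·508·0.118²).
So c = 2·508·0.118² = 14.1468.

14.147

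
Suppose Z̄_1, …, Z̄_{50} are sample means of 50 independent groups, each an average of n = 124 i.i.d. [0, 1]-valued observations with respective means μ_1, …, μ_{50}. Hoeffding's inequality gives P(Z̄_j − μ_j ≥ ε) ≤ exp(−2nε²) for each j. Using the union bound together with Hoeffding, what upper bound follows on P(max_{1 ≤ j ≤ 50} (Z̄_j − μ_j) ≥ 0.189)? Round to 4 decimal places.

0.0071

Per-experiment Hoeffding bound: exp(−2·124·0.189²) = exp(−8.85881) = 0.00014212.
Union bound over 50 events: 50·0.00014212 = 0.00711.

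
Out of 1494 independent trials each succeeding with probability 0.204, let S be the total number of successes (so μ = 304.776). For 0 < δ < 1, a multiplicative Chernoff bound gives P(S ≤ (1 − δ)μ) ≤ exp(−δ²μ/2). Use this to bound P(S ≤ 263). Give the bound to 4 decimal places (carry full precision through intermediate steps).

0.0571

Write 263 = (1 − δ)μ, so δ = 1 − 263/304.776 = 0.1370712…
Then the exponent is δ²μ/2 = (μ − 263)²/(2μ) = 2.863142.
Bound = exp(−2.863142) = 0.05709.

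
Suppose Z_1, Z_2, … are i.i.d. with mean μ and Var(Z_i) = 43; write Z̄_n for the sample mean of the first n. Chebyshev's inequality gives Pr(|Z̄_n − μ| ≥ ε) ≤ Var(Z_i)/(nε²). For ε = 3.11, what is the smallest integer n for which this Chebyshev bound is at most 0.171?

26

Require 43/(n·3.11²) ≤ 0.171, i.e. n ≥ 43/(0.171·3.11²) = 25.999.
The smallest integer n is 26.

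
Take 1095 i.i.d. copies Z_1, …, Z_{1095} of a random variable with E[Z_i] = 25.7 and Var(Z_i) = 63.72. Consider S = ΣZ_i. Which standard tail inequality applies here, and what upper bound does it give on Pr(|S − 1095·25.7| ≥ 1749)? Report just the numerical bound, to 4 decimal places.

0.0228

With mean and variance of each term known, Chebyshev's inequality bounds the deviation of the sum (or sample mean).
Var(S) = n·Var(Z_i) = 1095·63.72 = 69773.4.
Chebyshev: Pr(|S − 1095·25.7| ≥ 1749) ≤ Var(S)/1749² = 69773.4/3059001 = 0.0228.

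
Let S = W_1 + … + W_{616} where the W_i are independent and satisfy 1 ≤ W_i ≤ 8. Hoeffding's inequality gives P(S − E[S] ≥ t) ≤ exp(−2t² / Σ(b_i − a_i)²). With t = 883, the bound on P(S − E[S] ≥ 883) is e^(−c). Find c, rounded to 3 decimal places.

51.662

Σ(b_i − a_i)² = 616·(7)² = 30184.
c = 2t²/30184 = 2·883²/30184 = 51.6624.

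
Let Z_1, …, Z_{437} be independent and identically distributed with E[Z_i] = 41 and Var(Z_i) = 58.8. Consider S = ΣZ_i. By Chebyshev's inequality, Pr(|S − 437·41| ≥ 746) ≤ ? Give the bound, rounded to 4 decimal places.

Var(S) = n·Var(Z_i) = 437·58.8 = 25695.6.
Chebyshev: Pr(|S − 437·41| ≥ 746) ≤ Var(S)/746² = 25695.6/556516 = 0.0462.

0.0462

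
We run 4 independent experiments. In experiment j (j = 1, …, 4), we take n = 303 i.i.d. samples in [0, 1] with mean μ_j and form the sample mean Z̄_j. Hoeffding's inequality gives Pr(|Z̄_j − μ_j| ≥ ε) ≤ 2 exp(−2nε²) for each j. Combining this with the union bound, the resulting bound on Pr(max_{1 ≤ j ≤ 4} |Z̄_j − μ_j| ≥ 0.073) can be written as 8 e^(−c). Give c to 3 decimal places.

Union bound over the 4 events: Pr(max_{1 ≤ j ≤ 4} |Z̄_j − μ_j| ≥ 0.073) ≤ 4·2·exp(−2nε²) = 8 exp(−2·303·0.073²).
So c = 2·303·0.073² = 3.2294.

3.229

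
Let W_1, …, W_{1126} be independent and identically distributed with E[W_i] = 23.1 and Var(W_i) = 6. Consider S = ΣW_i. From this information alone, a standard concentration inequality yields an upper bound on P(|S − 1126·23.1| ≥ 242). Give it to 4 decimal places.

0.1154

With mean and variance of each term known, Chebyshev's inequality bounds the deviation of the sum (or sample mean).
Var(S) = n·Var(W_i) = 1126·6 = 6756.
Chebyshev: P(|S − 1126·23.1| ≥ 242) ≤ Var(S)/242² = 6756/58564 = 0.1154.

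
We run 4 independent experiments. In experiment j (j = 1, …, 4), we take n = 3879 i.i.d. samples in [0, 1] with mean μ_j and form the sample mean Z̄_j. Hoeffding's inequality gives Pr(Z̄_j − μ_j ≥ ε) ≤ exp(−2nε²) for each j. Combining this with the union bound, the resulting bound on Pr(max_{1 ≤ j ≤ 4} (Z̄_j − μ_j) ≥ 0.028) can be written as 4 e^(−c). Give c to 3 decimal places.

Union bound over the 4 events: Pr(max_{1 ≤ j ≤ 4} (Z̄_j − μ_j) ≥ 0.028) ≤ 4·exp(−2nε²) = 4 exp(−2·3879·0.028²).
So c = 2·3879·0.028² = 6.0823.

6.082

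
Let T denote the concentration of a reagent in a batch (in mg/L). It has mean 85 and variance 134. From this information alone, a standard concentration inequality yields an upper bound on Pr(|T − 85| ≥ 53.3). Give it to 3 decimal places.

Mean and variance are known, so Chebyshev's inequality applies.
Chebyshev: Pr(|T − μ| ≥ t) ≤ Var(T)/t².
Bound = 134 / 2840.89 = 0.0472.

0.047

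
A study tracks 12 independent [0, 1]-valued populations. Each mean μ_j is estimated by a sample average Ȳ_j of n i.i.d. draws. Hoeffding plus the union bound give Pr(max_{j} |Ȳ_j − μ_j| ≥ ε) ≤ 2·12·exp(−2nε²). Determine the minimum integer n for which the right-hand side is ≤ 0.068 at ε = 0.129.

Need 2·12·exp(−2nε²) ≤ 0.068, i.e. exp(−2nε²) ≤ 0.068/24.
So 2nε² ≥ ln(24/0.068) = 5.866301.
Hence n ≥ 5.866301/(2·0.129²) = 176.260.
The smallest integer n is 177.

177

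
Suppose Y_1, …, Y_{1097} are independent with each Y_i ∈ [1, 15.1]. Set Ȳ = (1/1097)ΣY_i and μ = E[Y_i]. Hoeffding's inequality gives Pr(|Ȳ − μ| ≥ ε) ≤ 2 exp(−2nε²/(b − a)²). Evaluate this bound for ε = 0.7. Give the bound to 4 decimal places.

0.0090

Exponent: 2nε²/(b − a)² = 2·1097·0.7² / 14.1² = 5.40747.
Bound = 2·exp(−5.40747) = 0.00897.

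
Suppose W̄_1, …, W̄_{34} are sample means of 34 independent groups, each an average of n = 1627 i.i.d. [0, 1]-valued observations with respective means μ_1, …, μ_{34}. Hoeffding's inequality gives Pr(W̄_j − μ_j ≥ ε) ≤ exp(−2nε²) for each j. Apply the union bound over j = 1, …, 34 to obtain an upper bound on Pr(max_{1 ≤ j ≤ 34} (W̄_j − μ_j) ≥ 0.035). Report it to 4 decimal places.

0.6314

Per-experiment Hoeffding bound: exp(−2·1627·0.035²) = exp(−3.98615) = 0.018571.
Union bound over 34 events: 34·0.018571 = 0.63142.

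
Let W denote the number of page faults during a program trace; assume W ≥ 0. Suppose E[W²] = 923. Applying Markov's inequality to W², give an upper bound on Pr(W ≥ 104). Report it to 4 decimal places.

0.0853

Since W ≥ 0, the event {W ≥ 104} is the same as {W² ≥ 10816}.
Markov's inequality applied to W² gives Pr(W² ≥ 10816) ≤ E[W²]/10816 = 923/10816 = 0.0853.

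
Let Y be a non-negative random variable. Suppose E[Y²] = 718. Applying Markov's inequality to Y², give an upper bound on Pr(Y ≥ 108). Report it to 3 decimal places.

Since Y ≥ 0, the event {Y ≥ 108} is the same as {Y² ≥ 11664}.
Markov's inequality applied to Y² gives Pr(Y² ≥ 11664) ≤ E[Y²]/11664 = 718/11664 = 0.0616.

0.062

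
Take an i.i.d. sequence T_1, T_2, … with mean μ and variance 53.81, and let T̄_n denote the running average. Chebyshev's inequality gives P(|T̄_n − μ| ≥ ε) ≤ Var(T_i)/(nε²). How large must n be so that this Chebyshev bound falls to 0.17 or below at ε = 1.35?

Require 53.81/(n·1.35²) ≤ 0.17, i.e. n ≥ 53.81/(0.17·1.35²) = 173.679.
The smallest integer n is 174.

174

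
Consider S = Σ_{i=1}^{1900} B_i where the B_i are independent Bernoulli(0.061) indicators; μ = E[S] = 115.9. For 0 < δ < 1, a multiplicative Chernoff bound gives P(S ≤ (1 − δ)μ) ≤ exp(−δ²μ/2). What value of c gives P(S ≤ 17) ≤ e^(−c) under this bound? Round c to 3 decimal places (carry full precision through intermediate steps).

Write 17 = (1 − δ)μ, so δ = 1 − 17/115.9 = 0.8533218…
Then the exponent is δ²μ/2 = (μ − 17)²/(2μ) = 42.196764.

42.197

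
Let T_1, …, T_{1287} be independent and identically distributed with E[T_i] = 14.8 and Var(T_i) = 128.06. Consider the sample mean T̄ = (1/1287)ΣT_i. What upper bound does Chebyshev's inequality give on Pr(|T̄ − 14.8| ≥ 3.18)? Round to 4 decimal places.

Var(T̄) = Var(T_i)/n = 128.06/1287 = 0.099503.
Chebyshev: Pr(|T̄ − 14.8| ≥ 3.18) ≤ Var(T̄)/(3.18)² = 128.06/(1287·3.18²) = 0.0098.

0.0098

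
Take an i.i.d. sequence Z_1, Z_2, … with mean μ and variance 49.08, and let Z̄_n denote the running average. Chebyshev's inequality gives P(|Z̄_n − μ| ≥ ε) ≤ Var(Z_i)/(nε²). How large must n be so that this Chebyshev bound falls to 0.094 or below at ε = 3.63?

Require 49.08/(n·3.63²) ≤ 0.094, i.e. n ≥ 49.08/(0.094·3.63²) = 39.624.
The smallest integer n is 40.

40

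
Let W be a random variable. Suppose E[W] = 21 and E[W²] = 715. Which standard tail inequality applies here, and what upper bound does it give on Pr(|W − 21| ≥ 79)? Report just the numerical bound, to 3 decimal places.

The first two moments determine the variance, so Chebyshev's inequality is the sharpest standard bound available.
Var(W) = E[W²] − (E[W])² = 715 − 441 = 274.
Chebyshev's inequality: Pr(|W − μ| ≥ t) ≤ Var(W)/t² = 274/6241 = 0.0439.

0.044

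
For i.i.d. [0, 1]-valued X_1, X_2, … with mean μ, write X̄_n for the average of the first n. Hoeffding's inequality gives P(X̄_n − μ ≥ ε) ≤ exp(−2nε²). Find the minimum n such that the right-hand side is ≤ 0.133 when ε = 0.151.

Require exp(−2nε²) ≤ 0.133, i.e. 2nε² ≥ ln(1/0.133) = 2.017406.
So n ≥ 2.017406 / (2·0.151²) = 44.239.
The smallest integer n is 45.

45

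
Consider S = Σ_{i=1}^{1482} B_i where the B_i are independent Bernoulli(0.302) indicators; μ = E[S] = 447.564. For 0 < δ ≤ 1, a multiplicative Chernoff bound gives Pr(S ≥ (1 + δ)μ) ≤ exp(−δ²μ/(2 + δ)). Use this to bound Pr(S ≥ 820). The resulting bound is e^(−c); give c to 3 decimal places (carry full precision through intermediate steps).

109.429

Write 820 = (1 + δ)μ, so δ = 820/447.564 − 1 = 0.8321402…
Then the exponent is δ²μ/(2 + δ) = (820 − μ)² / (μ·(2 + δ)) = 109.429247.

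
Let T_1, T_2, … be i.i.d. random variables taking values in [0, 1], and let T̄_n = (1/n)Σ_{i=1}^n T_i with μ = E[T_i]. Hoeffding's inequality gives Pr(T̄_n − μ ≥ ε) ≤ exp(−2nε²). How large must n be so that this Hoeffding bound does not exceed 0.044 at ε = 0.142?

Require exp(−2nε²) ≤ 0.044, i.e. 2nε² ≥ ln(1/0.044) = 3.123566.
So n ≥ 3.123566 / (2·0.142²) = 77.454.
The smallest integer n is 78.

78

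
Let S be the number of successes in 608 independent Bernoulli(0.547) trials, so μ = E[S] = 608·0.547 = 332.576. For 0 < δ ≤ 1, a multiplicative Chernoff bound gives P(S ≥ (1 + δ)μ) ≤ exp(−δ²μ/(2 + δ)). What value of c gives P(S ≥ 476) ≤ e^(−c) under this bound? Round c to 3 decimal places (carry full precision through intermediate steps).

Write 476 = (1 + δ)μ, so δ = 476/332.576 − 1 = 0.4312518…
Then the exponent is δ²μ/(2 + δ) = (476 − μ)² / (μ·(2 + δ)) = 25.440334.

25.440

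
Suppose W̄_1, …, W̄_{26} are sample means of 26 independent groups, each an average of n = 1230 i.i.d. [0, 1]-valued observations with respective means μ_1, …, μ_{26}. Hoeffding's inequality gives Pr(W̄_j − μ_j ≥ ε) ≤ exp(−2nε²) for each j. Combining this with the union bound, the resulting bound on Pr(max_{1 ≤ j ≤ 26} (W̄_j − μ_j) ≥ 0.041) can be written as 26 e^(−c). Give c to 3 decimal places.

Union bound over the 26 events: Pr(max_{1 ≤ j ≤ 26} (W̄_j − μ_j) ≥ 0.041) ≤ 26·exp(−2nε²) = 26 exp(−2·1230·0.041²).
So c = 2·1230·0.041² = 4.1353.

4.135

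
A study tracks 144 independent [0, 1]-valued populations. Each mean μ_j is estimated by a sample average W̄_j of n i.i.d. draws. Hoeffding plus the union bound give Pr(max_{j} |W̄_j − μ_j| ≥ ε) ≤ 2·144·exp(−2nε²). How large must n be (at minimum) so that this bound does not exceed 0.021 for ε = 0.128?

Need 2·144·exp(−2nε²) ≤ 0.021, i.e. exp(−2nε²) ≤ 0.021/288.
So 2nε² ≥ ln(288/0.021) = 9.526193.
Hence n ≥ 9.526193/(2·0.128²) = 290.716.
The smallest integer n is 291.

291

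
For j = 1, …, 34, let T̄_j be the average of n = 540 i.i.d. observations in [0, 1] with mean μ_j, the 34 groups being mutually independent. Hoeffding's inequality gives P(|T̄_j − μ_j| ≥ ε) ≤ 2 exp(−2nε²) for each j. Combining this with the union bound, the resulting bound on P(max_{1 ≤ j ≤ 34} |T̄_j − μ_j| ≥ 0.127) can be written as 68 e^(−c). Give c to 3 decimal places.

Union bound over the 34 events: P(max_{1 ≤ j ≤ 34} |T̄_j − μ_j| ≥ 0.127) ≤ 34·2·exp(−2nε²) = 68 exp(−2·540·0.127²).
So c = 2·540·0.127² = 17.4193.

17.419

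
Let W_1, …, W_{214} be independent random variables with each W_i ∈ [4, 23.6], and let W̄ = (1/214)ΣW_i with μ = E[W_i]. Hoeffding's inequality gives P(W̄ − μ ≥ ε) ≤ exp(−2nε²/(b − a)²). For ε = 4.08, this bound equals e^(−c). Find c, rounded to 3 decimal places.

c = 2nε²/(b − a)² = 2·214·4.08² / 19.6² = 18.5461.

18.546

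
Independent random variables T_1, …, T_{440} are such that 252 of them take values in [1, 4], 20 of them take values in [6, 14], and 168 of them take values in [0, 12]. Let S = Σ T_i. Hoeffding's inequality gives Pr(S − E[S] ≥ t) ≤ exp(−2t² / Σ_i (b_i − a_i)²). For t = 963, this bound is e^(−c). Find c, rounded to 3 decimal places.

Σ(b_i − a_i)² = 252·3² + 20·8² + 168·12² = 27740.
c = 2t² / 27740 = 2·963² / 27740 = 66.8615.

66.861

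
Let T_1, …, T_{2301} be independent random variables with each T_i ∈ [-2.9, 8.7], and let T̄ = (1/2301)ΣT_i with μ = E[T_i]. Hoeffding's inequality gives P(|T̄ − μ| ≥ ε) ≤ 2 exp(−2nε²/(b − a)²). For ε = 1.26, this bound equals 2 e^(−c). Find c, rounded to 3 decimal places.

c = 2nε²/(b − a)² = 2·2301·1.26² / 11.6² = 54.2965.

54.296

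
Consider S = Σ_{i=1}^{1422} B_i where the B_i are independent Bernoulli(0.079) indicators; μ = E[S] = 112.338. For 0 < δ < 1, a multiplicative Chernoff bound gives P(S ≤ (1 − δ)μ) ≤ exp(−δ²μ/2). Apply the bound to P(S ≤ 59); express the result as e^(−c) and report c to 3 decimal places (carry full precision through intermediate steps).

12.662

Write 59 = (1 − δ)μ, so δ = 1 − 59/112.338 = 0.4747993…
Then the exponent is δ²μ/2 = (μ − 59)²/(2μ) = 12.662422.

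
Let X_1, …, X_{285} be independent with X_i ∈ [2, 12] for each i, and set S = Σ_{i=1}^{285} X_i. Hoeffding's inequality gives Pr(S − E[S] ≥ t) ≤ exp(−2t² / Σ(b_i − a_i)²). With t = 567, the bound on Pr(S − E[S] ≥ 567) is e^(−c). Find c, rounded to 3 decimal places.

22.561

Σ(b_i − a_i)² = 285·(10)² = 28500.
c = 2t²/28500 = 2·567²/28500 = 22.5606.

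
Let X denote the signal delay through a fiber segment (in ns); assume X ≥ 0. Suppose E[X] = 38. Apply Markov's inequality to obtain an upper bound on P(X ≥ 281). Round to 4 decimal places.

Markov's inequality: for a non-negative random variable, P(X ≥ a) ≤ E[X]/a.
Here E[X] = 38 and a = 281, so the bound is 38/281 = 0.1352.

0.1352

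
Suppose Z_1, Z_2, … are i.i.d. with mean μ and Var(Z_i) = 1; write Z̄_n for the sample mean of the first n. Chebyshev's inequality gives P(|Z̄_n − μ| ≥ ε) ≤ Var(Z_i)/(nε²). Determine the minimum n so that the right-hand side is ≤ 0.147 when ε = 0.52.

26

Require 1/(n·0.52²) ≤ 0.147, i.e. n ≥ 1/(0.147·0.52²) = 25.158.
The smallest integer n is 26.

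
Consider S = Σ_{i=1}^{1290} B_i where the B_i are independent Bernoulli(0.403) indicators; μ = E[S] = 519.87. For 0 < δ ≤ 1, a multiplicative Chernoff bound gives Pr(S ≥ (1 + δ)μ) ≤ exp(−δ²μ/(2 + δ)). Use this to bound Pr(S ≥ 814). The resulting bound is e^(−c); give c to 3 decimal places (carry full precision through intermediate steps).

64.858

Write 814 = (1 + δ)μ, so δ = 814/519.87 − 1 = 0.5657761…
Then the exponent is δ²μ/(2 + δ) = (814 − μ)² / (μ·(2 + δ)) = 64.858237.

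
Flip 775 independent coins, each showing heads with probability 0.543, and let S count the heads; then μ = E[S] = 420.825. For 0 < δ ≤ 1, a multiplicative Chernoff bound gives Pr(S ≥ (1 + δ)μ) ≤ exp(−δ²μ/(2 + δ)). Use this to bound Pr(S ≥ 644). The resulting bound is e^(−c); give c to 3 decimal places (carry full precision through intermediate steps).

Write 644 = (1 + δ)μ, so δ = 644/420.825 − 1 = 0.5303273…
Then the exponent is δ²μ/(2 + δ) = (644 − μ)² / (μ·(2 + δ)) = 46.774898.

46.775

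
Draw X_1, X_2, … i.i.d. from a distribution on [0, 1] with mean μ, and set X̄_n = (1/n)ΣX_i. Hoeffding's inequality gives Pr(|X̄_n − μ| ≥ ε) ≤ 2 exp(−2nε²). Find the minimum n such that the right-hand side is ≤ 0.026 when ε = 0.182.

66

Require 2·exp(−2nε²) ≤ 0.026, i.e. 2nε² ≥ ln(2/0.026) = 4.342806.
So n ≥ 4.342806 / (2·0.182²) = 65.554.
The smallest integer n is 66.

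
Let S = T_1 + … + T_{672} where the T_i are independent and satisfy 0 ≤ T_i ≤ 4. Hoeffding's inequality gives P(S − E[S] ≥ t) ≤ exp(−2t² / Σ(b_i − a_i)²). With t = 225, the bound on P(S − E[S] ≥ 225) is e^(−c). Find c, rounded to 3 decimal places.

9.417

Σ(b_i − a_i)² = 672·(4)² = 10752.
c = 2t²/10752 = 2·225²/10752 = 9.4169.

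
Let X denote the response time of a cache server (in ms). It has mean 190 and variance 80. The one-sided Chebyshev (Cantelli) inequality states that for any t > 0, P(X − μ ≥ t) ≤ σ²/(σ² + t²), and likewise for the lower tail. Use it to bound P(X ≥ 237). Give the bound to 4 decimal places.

0.0349

Here σ² = 80 and t = 47, so σ² + t² = 2289.
Cantelli's bound: 80/2289 = 0.0349.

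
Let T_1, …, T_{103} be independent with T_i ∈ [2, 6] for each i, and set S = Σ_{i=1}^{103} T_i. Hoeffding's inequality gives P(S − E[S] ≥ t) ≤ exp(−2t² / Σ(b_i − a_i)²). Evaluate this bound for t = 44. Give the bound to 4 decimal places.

0.0954

Σ(b_i − a_i)² = 103·(4)² = 1648.
Exponent = 2·44²/1648 = 2.3495.
Bound = exp(−2.3495) = 0.09542.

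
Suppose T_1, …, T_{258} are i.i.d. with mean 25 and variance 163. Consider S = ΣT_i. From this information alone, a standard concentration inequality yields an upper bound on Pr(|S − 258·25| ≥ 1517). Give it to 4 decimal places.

0.0183

With mean and variance of each term known, Chebyshev's inequality bounds the deviation of the sum (or sample mean).
Var(S) = n·Var(T_i) = 258·163 = 42054.
Chebyshev: Pr(|S − 258·25| ≥ 1517) ≤ Var(S)/1517² = 42054/2301289 = 0.0183.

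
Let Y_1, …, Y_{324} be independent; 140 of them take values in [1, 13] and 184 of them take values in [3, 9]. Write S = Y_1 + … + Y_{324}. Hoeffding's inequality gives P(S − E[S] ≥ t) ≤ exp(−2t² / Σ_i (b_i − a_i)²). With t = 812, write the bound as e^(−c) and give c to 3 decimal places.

Σ(b_i − a_i)² = 140·12² + 184·6² = 26784.
c = 2t² / 26784 = 2·812² / 26784 = 49.2342.

49.234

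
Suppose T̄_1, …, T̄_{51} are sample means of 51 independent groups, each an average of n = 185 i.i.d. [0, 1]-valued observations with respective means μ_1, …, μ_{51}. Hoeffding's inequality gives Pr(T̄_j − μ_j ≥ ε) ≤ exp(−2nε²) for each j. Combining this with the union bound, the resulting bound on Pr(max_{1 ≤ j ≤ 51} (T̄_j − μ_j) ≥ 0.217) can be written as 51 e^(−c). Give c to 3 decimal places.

17.423

Union bound over the 51 events: Pr(max_{1 ≤ j ≤ 51} (T̄_j − μ_j) ≥ 0.217) ≤ 51·exp(−2nε²) = 51 exp(−2·185·0.217²).
So c = 2·185·0.217² = 17.4229.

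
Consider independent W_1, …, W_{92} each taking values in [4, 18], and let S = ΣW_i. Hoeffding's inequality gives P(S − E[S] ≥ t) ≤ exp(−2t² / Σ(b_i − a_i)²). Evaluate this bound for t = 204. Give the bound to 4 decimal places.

Σ(b_i − a_i)² = 92·(14)² = 18032.
Exponent = 2·204²/18032 = 4.6158.
Bound = exp(−4.6158) = 0.00989.

0.0099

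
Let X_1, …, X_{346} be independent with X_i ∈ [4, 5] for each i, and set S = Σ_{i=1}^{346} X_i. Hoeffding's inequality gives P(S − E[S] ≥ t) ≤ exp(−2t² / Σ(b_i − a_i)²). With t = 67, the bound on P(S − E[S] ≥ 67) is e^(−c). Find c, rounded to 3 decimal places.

Σ(b_i − a_i)² = 346·(1)² = 346.
c = 2t²/346 = 2·67²/346 = 25.9480.

25.948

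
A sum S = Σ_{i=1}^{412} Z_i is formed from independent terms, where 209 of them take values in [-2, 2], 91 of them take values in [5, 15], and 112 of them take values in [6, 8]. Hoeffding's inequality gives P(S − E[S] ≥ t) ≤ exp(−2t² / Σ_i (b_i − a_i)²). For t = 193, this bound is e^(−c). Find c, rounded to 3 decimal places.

Σ(b_i − a_i)² = 209·4² + 91·10² + 112·2² = 12892.
c = 2t² / 12892 = 2·193² / 12892 = 5.7786.

5.779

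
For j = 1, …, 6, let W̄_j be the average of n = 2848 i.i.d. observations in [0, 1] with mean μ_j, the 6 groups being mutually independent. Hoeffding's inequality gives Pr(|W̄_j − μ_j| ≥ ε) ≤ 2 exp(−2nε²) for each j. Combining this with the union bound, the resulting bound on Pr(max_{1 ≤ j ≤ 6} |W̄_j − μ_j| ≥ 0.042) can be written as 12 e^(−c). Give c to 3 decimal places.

10.048

Union bound over the 6 events: Pr(max_{1 ≤ j ≤ 6} |W̄_j − μ_j| ≥ 0.042) ≤ 6·2·exp(−2nε²) = 12 exp(−2·2848·0.042²).
So c = 2·2848·0.042² = 10.0477.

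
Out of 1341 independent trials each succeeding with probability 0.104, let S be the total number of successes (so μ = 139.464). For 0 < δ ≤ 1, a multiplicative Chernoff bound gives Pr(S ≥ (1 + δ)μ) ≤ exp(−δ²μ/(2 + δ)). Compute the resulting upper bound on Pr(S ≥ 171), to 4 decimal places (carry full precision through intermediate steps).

Write 171 = (1 + δ)μ, so δ = 171/139.464 − 1 = 0.2261229…
Then the exponent is δ²μ/(2 + δ) = (171 − μ)² / (μ·(2 + δ)) = 3.203332.
Bound = exp(−3.203332) = 0.04063.

0.0406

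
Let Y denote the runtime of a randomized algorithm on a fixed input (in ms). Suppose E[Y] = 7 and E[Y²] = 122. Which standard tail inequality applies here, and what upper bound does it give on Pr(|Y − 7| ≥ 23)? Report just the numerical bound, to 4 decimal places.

The first two moments determine the variance, so Chebyshev's inequality is the sharpest standard bound available.
Var(Y) = E[Y²] − (E[Y])² = 122 − 49 = 73.
Chebyshev's inequality: Pr(|Y − μ| ≥ t) ≤ Var(Y)/t² = 73/529 = 0.1380.

0.1380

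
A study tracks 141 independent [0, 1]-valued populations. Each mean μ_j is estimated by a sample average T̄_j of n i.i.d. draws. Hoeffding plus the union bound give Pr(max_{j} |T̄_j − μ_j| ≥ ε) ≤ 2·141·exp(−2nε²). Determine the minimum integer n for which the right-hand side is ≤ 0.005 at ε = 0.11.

453

Need 2·141·exp(−2nε²) ≤ 0.005, i.e. exp(−2nε²) ≤ 0.005/282.
So 2nε² ≥ ln(282/0.005) = 10.940224.
Hence n ≥ 10.940224/(2·0.11²) = 452.075.
The smallest integer n is 453.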